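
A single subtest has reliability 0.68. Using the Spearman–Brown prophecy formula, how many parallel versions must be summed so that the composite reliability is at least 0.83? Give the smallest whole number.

k ≥ ρ*(1−ρ₁)/(ρ₁(1−ρ*)) = 0.83·0.32 / (0.68·0.17) = 2.298.
Smallest integer k = 3.

3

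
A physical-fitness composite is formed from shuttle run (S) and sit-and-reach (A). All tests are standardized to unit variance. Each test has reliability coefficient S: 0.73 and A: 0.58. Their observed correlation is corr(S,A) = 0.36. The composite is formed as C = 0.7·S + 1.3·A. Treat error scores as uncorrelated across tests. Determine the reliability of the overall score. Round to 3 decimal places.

0.703

Var(C) = 0.7² + 1.3² + 2·[0.91·0.36] = 2.18 + 0.6552 = 2.8352.
Because errors are independent across components, Cov(Tᵢ,Tⱼ) = Cov(Xᵢ,Xⱼ); the off-diagonal part of the true-score variance is the same as above.
True-score variance = [0.7²·0.73 + 1.3²·0.58] + 0.6552 = 1.3379 + 0.6552 = 1.9931.
Reliability = 1.9931 / 2.8352 = 0.703.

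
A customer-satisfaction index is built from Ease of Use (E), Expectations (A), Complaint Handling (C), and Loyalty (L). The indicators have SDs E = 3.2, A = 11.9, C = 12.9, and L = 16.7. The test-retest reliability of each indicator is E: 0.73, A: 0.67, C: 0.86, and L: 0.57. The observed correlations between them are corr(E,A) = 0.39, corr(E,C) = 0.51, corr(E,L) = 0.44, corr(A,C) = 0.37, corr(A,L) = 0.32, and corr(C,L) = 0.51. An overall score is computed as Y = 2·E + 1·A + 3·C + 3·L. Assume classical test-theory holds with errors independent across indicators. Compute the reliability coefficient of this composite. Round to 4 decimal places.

0.8201

Var(Y) = 2²·3.2² + 11.9² + 3²·12.9² + 3²·16.7² + 2·[2·3.2·11.9·0.39 + 6·3.2·12.9·0.51 + 6·3.2·16.7·0.44 + 3·11.9·12.9·0.37 + 3·11.9·16.7·0.32 + 9·12.9·16.7·0.51] = 4190.27 + 3294.2 = 7484.47.
With uncorrelated errors the cross-covariances are all true-score covariance, so they carry over unchanged; only the diagonal terms shrink to ρᵢσᵢ².
True-score variance = [2²·3.2²·0.73 + 11.9²·0.67 + 3²·12.9²·0.86 + 3²·16.7²·0.57] + 3294.2 = 2843.5 + 3294.2 = 6137.7.
Reliability = 6137.7 / 7484.47 = 0.8201.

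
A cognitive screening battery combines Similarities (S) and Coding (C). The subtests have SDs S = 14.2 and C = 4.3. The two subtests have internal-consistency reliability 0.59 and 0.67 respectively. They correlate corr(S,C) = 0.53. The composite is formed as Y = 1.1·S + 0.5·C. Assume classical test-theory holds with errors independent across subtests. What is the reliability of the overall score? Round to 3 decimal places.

Var(Y) = 1.1²·14.2² + 0.5²·4.3² + 2·[0.55·14.2·4.3·0.53] = 248.607 + 35.598 = 284.205.
With uncorrelated errors the cross-covariances are all true-score covariance, so they carry over unchanged; only the diagonal terms shrink to ρᵢσᵢ².
True-score variance = [1.1²·14.2²·0.59 + 0.5²·4.3²·0.67] + 35.598 = 147.048 + 35.598 = 182.646.
Reliability = 182.646 / 284.205 = 0.643.

0.643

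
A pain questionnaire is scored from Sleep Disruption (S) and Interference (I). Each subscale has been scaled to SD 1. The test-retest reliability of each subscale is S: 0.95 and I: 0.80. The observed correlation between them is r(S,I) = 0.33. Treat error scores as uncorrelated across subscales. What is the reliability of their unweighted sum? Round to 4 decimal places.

0.9060

Var(S+I) = 2 + 2·[0.33] = 2 + 0.66 = 2.66.
With uncorrelated errors the cross-covariances are all true-score covariance, so they carry over unchanged; only the diagonal terms shrink to ρᵢσᵢ².
True-score variance = [0.95 + 0.80] + 0.66 = 1.75 + 0.66 = 2.41.
Reliability = 2.41 / 2.66 = 0.9060.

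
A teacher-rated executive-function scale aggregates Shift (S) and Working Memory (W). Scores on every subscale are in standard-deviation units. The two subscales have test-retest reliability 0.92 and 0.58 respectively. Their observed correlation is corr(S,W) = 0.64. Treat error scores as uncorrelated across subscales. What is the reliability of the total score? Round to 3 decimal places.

Var(S+W) = 2 + 2·[0.64] = 2 + 1.28 = 3.28.
Because errors are independent across components, Cov(Tᵢ,Tⱼ) = Cov(Xᵢ,Xⱼ); the off-diagonal part of the true-score variance is the same as above.
True-score variance = [0.92 + 0.58] + 1.28 = 1.5 + 1.28 = 2.78.
Reliability = 2.78 / 3.28 = 0.848.

0.848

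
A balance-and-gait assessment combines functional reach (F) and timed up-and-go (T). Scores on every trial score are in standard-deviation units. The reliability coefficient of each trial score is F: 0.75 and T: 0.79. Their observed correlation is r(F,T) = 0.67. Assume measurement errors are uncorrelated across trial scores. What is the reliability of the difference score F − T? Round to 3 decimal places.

0.303

Var(F−T) = 1 + 1 − 2·0.67 = 2 − 1.34 = 0.66.
With uncorrelated errors the cross-covariances are all true-score covariance, so they carry over unchanged; only the diagonal terms shrink to ρᵢσᵢ².
True-score variance = [0.75 + 0.79] − 1.34 = 1.54 − 1.34 = 0.2.
Reliability = 0.2 / 0.66 = 0.303.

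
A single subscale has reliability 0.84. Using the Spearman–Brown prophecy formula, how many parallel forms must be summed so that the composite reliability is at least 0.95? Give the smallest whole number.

4

k ≥ ρ*(1−ρ₁)/(ρ₁(1−ρ*)) = 0.95·0.16 / (0.84·0.05) = 3.619.
Smallest integer k = 4.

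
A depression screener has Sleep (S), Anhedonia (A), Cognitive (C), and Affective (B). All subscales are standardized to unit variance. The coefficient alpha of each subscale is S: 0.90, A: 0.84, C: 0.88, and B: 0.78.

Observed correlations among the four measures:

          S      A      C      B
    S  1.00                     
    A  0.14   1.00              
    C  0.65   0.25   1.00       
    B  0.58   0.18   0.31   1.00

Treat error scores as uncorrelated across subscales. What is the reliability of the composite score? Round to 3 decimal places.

Var(S+A+C+B) = 4 + 2·[0.14 + 0.65 + 0.58 + 0.25 + 0.18 + 0.31] = 4 + 4.22 = 8.22.
Under uncorrelated errors the observed covariances equal the true-score covariances, so only the own-variance terms attenuate.
True-score variance = [0.90 + 0.84 + 0.88 + 0.78] + 4.22 = 3.4 + 4.22 = 7.62.
Reliability = 7.62 / 8.22 = 0.927.

0.927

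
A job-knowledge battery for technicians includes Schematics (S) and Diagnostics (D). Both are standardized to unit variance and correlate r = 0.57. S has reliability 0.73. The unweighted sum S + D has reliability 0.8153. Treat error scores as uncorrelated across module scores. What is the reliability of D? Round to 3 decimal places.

0.690

Var(S+D) = 2 + 2·0.57 = 3.140.
True-score variance = ρ_S + ρ_D + 2·0.57, so 0.8153 = (0.73 + ρ_D + 1.14) / 3.140.
ρ_D = 0.8153·3.140 − 0.73 − 1.14 = 0.690.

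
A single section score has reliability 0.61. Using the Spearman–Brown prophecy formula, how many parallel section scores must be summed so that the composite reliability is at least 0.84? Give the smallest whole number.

4

k ≥ ρ*(1−ρ₁)/(ρ₁(1−ρ*)) = 0.84·0.39 / (0.61·0.16) = 3.357.
Smallest integer k = 4.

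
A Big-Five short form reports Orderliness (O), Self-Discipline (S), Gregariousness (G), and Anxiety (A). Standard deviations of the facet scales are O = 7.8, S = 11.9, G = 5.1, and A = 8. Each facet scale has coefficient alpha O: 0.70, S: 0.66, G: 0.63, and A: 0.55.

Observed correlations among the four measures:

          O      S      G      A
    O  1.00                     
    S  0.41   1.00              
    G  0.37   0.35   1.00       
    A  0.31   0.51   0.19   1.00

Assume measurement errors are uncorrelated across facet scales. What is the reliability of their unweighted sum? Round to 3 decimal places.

Var(O+S+G+A) = 7.8² + 11.9² + 5.1² + 8² + 2·[7.8·11.9·0.41 + 7.8·5.1·0.37 + 7.8·8·0.31 + 11.9·5.1·0.35 + 11.9·8·0.51 + 5.1·8·0.19] = 292.46 + 299.329 = 591.789.
Under uncorrelated errors the observed covariances equal the true-score covariances, so only the own-variance terms attenuate.
True-score variance = [7.8²·0.70 + 11.9²·0.66 + 5.1²·0.63 + 8²·0.55] + 299.329 = 187.637 + 299.329 = 486.966.
Reliability = 486.966 / 591.789 = 0.823.

0.823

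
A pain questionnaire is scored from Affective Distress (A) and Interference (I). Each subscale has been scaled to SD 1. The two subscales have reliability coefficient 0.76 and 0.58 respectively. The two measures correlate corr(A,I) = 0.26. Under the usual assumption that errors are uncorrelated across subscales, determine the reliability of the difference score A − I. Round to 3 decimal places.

Var(A−I) = 1 + 1 − 2·0.26 = 2 − 0.52 = 1.48.
Under uncorrelated errors the observed covariances equal the true-score covariances, so only the own-variance terms attenuate.
True-score variance = [0.76 + 0.58] − 0.52 = 1.34 − 0.52 = 0.82.
Reliability = 0.82 / 1.48 = 0.554.

0.554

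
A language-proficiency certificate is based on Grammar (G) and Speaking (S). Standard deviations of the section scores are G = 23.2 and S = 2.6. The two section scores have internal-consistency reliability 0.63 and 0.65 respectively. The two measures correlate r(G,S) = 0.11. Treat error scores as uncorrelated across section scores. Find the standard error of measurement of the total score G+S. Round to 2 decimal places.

14.20

Var(total) = 545 + 13.2704 = 558.27.
True-score variance = 343.485 + 13.2704 = 356.756, so reliability = 0.6390.
Error variance = 558.27 − 356.756 = 201.515; SEM = √201.515 = 14.20.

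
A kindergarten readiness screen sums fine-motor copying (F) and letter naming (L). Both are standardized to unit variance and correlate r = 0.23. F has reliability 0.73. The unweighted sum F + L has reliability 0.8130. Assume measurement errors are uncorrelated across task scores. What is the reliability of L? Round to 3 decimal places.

0.810

Var(F+L) = 2 + 2·0.23 = 2.460.
True-score variance = ρ_F + ρ_L + 2·0.23, so 0.8130 = (0.73 + ρ_L + 0.46) / 2.460.
ρ_L = 0.8130·2.460 − 0.73 − 0.46 = 0.810.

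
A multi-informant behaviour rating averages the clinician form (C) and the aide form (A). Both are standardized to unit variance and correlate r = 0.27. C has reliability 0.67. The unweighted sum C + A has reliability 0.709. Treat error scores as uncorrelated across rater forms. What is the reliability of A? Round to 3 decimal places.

Var(C+A) = 2 + 2·0.27 = 2.540.
True-score variance = ρ_C + ρ_A + 2·0.27, so 0.709 = (0.67 + ρ_A + 0.54) / 2.540.
ρ_A = 0.709·2.540 − 0.67 − 0.54 = 0.591.

0.591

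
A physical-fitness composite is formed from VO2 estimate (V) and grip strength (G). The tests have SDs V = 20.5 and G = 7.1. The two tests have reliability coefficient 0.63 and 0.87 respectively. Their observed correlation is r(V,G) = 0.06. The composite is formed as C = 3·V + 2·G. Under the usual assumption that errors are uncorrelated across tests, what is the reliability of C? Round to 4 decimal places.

0.6513

Var(C) = 3²·20.5² + 2²·7.1² + 2·[6·20.5·7.1·0.06] = 3983.89 + 104.796 = 4088.69.
Because errors are independent across components, Cov(Tᵢ,Tⱼ) = Cov(Xᵢ,Xⱼ); the off-diagonal part of the true-score variance is the same as above.
True-score variance = [3²·20.5²·0.63 + 2²·7.1²·0.87] + 104.796 = 2558.24 + 104.796 = 2663.04.
Reliability = 2663.04 / 4088.69 = 0.6513.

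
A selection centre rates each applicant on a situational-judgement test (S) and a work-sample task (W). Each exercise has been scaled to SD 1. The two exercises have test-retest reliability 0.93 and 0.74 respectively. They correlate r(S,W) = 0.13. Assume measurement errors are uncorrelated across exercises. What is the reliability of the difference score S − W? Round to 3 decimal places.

Var(S−W) = 1 + 1 − 2·0.13 = 2 − 0.26 = 1.74.
Under uncorrelated errors the observed covariances equal the true-score covariances, so only the own-variance terms attenuate.
True-score variance = [0.93 + 0.74] − 0.26 = 1.67 − 0.26 = 1.41.
Reliability = 1.41 / 1.74 = 0.810.

0.810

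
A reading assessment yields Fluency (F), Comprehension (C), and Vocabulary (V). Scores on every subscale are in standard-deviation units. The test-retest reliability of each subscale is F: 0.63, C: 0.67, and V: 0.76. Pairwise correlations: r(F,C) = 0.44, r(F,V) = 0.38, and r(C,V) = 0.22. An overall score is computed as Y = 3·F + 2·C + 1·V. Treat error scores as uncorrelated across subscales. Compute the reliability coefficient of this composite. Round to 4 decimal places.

0.7821

Var(Y) = 3² + 2² + 1 + 2·[6·0.44 + 3·0.38 + 2·0.22] = 14 + 8.44 = 22.44.
Under uncorrelated errors the observed covariances equal the true-score covariances, so only the own-variance terms attenuate.
True-score variance = [3²·0.63 + 2²·0.67 + 0.76] + 8.44 = 9.11 + 8.44 = 17.55.
Reliability = 17.55 / 22.44 = 0.7821.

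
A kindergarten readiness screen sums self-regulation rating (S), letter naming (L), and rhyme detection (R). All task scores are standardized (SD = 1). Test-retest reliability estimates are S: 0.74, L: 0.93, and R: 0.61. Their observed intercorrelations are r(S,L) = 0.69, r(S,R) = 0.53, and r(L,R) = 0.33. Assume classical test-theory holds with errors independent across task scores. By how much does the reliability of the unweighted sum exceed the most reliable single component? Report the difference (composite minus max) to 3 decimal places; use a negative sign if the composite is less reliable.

Var(sum) = 3 + 3.1 = 6.1; true-score variance = 2.28 + 3.1 = 5.38; composite reliability = 0.8820.
Max component reliability = 0.9300.
Difference = 0.8820 − 0.9300 = -0.048.

-0.048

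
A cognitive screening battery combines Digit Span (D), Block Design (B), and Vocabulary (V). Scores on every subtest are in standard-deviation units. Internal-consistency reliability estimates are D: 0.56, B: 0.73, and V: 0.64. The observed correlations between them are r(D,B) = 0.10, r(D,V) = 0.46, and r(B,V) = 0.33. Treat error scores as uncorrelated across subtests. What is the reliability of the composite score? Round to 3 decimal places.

0.776

Var(D+B+V) = 3 + 2·[0.10 + 0.46 + 0.33] = 3 + 1.78 = 4.78.
Because errors are independent across components, Cov(Tᵢ,Tⱼ) = Cov(Xᵢ,Xⱼ); the off-diagonal part of the true-score variance is the same as above.
True-score variance = [0.56 + 0.73 + 0.64] + 1.78 = 1.93 + 1.78 = 3.71.
Reliability = 3.71 / 4.78 = 0.776.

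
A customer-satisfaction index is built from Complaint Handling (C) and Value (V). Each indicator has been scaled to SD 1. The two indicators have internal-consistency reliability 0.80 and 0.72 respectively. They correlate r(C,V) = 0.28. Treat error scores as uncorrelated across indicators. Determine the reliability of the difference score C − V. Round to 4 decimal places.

Var(C−V) = 1 + 1 − 2·0.28 = 2 − 0.56 = 1.44.
Because errors are independent across components, Cov(Tᵢ,Tⱼ) = Cov(Xᵢ,Xⱼ); the off-diagonal part of the true-score variance is the same as above.
True-score variance = [0.80 + 0.72] − 0.56 = 1.52 − 0.56 = 0.96.
Reliability = 0.96 / 1.44 = 0.6667.

0.6667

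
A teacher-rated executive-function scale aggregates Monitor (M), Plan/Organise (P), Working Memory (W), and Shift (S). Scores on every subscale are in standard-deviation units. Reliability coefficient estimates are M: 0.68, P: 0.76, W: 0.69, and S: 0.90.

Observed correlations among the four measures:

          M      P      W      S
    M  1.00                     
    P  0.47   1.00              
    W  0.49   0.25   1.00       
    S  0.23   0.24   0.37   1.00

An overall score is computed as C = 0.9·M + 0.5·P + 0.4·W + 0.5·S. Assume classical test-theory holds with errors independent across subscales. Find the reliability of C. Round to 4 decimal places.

Var(C) = 0.9² + 0.5² + 0.4² + 0.5² + 2·[0.45·0.47 + 0.36·0.49 + 0.45·0.23 + 0.2·0.25 + 0.25·0.24 + 0.2·0.37] = 1.47 + 1.3508 = 2.8208.
Because errors are independent across components, Cov(Tᵢ,Tⱼ) = Cov(Xᵢ,Xⱼ); the off-diagonal part of the true-score variance is the same as above.
True-score variance = [0.9²·0.68 + 0.5²·0.76 + 0.4²·0.69 + 0.5²·0.90] + 1.3508 = 1.0762 + 1.3508 = 2.427.
Reliability = 2.427 / 2.8208 = 0.8604.

0.8604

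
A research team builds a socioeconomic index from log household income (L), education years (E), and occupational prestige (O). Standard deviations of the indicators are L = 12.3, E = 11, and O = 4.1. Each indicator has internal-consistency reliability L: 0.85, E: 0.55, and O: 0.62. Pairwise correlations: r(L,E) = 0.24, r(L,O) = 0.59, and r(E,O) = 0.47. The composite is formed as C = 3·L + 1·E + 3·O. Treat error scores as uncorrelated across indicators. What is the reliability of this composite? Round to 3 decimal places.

Var(C) = 3²·12.3² + 11² + 3²·4.1² + 2·[3·12.3·11·0.24 + 9·12.3·4.1·0.59 + 3·11·4.1·0.47] = 1633.9 + 857.581 = 2491.48.
Because errors are independent across components, Cov(Tᵢ,Tⱼ) = Cov(Xᵢ,Xⱼ); the off-diagonal part of the true-score variance is the same as above.
True-score variance = [3²·12.3²·0.85 + 11²·0.55 + 3²·4.1²·0.62] + 857.581 = 1317.72 + 857.581 = 2175.3.
Reliability = 2175.3 / 2491.48 = 0.873.

0.873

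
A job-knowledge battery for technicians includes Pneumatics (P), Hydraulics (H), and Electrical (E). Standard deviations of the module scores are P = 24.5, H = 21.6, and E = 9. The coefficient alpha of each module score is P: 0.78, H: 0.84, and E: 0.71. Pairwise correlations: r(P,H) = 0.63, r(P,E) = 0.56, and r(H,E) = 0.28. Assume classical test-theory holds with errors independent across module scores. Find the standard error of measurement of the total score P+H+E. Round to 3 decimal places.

Var(total) = 1147.81 + 1022.62 = 2170.43.
True-score variance = 917.615 + 1022.62 = 1940.23, so reliability = 0.8939.
Error variance = 2170.43 − 1940.23 = 230.195; SEM = √230.195 = 15.172.

15.172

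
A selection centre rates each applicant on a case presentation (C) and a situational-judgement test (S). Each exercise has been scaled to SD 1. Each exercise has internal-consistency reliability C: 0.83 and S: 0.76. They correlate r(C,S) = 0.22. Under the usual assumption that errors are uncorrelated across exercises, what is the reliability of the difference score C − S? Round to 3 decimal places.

Var(C−S) = 1 + 1 − 2·0.22 = 2 − 0.44 = 1.56.
With uncorrelated errors the cross-covariances are all true-score covariance, so they carry over unchanged; only the diagonal terms shrink to ρᵢσᵢ².
True-score variance = [0.83 + 0.76] − 0.44 = 1.59 − 0.44 = 1.15.
Reliability = 1.15 / 1.56 = 0.737.

0.737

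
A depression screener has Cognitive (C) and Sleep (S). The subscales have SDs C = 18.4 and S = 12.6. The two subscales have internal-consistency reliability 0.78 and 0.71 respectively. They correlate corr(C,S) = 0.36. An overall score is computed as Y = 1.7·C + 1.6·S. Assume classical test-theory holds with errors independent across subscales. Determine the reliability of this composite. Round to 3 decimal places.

0.819

Var(Y) = 1.7²·18.4² + 1.6²·12.6² + 2·[2.72·18.4·12.6·0.36] = 1384.86 + 454.035 = 1838.9.
Because errors are independent across components, Cov(Tᵢ,Tⱼ) = Cov(Xᵢ,Xⱼ); the off-diagonal part of the true-score variance is the same as above.
True-score variance = [1.7²·18.4²·0.78 + 1.6²·12.6²·0.71] + 454.035 = 1051.74 + 454.035 = 1505.78.
Reliability = 1505.78 / 1838.9 = 0.819.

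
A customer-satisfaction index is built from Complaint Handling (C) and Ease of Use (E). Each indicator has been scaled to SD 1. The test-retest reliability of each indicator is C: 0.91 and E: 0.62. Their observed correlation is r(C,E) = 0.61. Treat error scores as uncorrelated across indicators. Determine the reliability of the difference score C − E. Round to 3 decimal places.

Var(C−E) = 1 + 1 − 2·0.61 = 2 − 1.22 = 0.78.
With uncorrelated errors the cross-covariances are all true-score covariance, so they carry over unchanged; only the diagonal terms shrink to ρᵢσᵢ².
True-score variance = [0.91 + 0.62] − 1.22 = 1.53 − 1.22 = 0.31.
Reliability = 0.31 / 0.78 = 0.397.

0.397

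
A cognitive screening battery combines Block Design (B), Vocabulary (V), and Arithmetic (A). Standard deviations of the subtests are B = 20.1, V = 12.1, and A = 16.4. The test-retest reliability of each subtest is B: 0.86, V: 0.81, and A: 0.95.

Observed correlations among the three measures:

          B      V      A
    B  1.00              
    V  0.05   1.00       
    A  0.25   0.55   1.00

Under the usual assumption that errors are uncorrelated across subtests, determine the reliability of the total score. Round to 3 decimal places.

Var(B+V+A) = 20.1² + 12.1² + 16.4² + 2·[20.1·12.1·0.05 + 20.1·16.4·0.25 + 12.1·16.4·0.55] = 819.38 + 407.425 = 1226.8.
With uncorrelated errors the cross-covariances are all true-score covariance, so they carry over unchanged; only the diagonal terms shrink to ρᵢσᵢ².
True-score variance = [20.1²·0.86 + 12.1²·0.81 + 16.4²·0.95] + 407.425 = 721.553 + 407.425 = 1128.98.
Reliability = 1128.98 / 1226.8 = 0.920.

0.920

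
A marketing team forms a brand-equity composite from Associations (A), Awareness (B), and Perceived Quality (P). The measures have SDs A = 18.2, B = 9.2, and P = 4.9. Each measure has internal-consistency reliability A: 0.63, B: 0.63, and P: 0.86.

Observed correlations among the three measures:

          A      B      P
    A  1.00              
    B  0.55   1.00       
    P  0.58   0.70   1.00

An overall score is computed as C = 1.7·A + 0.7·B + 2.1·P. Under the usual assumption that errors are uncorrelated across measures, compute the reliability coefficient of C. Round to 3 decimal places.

Var(C) = 1.7²·18.2² + 0.7²·9.2² + 2.1²·4.9² + 2·[1.19·18.2·9.2·0.55 + 3.57·18.2·4.9·0.58 + 1.47·9.2·4.9·0.70] = 1104.64 + 681.266 = 1785.91.
Under uncorrelated errors the observed covariances equal the true-score covariances, so only the own-variance terms attenuate.
True-score variance = [1.7²·18.2²·0.63 + 0.7²·9.2²·0.63 + 2.1²·4.9²·0.86] + 681.266 = 720.277 + 681.266 = 1401.54.
Reliability = 1401.54 / 1785.91 = 0.785.

0.785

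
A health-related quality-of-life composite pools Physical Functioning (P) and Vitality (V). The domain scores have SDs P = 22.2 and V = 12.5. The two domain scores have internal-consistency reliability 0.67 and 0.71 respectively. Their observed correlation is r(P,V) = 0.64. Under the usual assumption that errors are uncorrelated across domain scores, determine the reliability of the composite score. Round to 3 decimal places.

Var(P+V) = 22.2² + 12.5² + 2·[22.2·12.5·0.64] = 649.09 + 355.2 = 1004.29.
Because errors are independent across components, Cov(Tᵢ,Tⱼ) = Cov(Xᵢ,Xⱼ); the off-diagonal part of the true-score variance is the same as above.
True-score variance = [22.2²·0.67 + 12.5²·0.71] + 355.2 = 441.14 + 355.2 = 796.34.
Reliability = 796.34 / 1004.29 = 0.793.

0.793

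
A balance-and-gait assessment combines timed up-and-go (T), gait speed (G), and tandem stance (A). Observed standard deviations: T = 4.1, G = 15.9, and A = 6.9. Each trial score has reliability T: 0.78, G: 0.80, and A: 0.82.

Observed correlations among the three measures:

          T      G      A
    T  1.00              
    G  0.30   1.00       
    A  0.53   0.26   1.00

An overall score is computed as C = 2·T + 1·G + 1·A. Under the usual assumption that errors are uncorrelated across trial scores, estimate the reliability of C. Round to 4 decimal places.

Var(C) = 2²·4.1² + 15.9² + 6.9² + 2·[2·4.1·15.9·0.30 + 2·4.1·6.9·0.53 + 15.9·6.9·0.26] = 367.66 + 195.252 = 562.912.
Under uncorrelated errors the observed covariances equal the true-score covariances, so only the own-variance terms attenuate.
True-score variance = [2²·4.1²·0.78 + 15.9²·0.80 + 6.9²·0.82] + 195.252 = 293.735 + 195.252 = 488.987.
Reliability = 488.987 / 562.912 = 0.8687.

0.8687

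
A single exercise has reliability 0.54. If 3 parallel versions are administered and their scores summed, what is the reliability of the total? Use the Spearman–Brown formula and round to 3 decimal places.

0.779

ρ_k = kρ / (1 + (k−1)ρ) = 3·0.54 / (1 + 2·0.54) = 1.620 / 2.080 = 0.779.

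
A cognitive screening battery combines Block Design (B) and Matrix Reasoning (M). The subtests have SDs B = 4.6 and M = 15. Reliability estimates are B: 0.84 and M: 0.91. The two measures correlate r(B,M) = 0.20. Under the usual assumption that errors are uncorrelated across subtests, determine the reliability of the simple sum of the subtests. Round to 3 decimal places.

Var(B+M) = 4.6² + 15² + 2·[4.6·15·0.20] = 246.16 + 27.6 = 273.76.
Under uncorrelated errors the observed covariances equal the true-score covariances, so only the own-variance terms attenuate.
True-score variance = [4.6²·0.84 + 15²·0.91] + 27.6 = 222.524 + 27.6 = 250.124.
Reliability = 250.124 / 273.76 = 0.914.

0.914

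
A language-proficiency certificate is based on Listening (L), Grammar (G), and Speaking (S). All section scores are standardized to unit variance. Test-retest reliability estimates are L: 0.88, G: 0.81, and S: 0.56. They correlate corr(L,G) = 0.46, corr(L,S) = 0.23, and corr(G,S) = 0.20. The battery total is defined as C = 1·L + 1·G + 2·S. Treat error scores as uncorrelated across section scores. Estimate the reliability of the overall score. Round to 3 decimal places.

Var(C) = 1 + 1 + 2² + 2·[0.46 + 2·0.23 + 2·0.20] = 6 + 2.64 = 8.64.
Because errors are independent across components, Cov(Tᵢ,Tⱼ) = Cov(Xᵢ,Xⱼ); the off-diagonal part of the true-score variance is the same as above.
True-score variance = [0.88 + 0.81 + 2²·0.56] + 2.64 = 3.93 + 2.64 = 6.57.
Reliability = 6.57 / 8.64 = 0.760.

0.760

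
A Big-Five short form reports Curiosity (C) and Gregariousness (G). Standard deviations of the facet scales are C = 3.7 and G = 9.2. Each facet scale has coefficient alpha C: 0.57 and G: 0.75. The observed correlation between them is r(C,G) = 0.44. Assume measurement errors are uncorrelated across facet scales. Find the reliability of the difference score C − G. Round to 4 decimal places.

0.6044

Var(C−G) = 3.7² + 9.2² − 2·3.7·9.2·0.44 = 98.33 − 29.9552 = 68.3748.
Because errors are independent across components, Cov(Tᵢ,Tⱼ) = Cov(Xᵢ,Xⱼ); the off-diagonal part of the true-score variance is the same as above.
True-score variance = [3.7²·0.57 + 9.2²·0.75] − 29.9552 = 71.2833 − 29.9552 = 41.3281.
Reliability = 41.3281 / 68.3748 = 0.6044.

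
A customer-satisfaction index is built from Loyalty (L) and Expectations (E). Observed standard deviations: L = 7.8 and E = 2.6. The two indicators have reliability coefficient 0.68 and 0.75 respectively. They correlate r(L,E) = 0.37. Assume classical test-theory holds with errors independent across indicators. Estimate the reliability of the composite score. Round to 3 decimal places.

0.744

Var(L+E) = 7.8² + 2.6² + 2·[7.8·2.6·0.37] = 67.6 + 15.0072 = 82.6072.
Under uncorrelated errors the observed covariances equal the true-score covariances, so only the own-variance terms attenuate.
True-score variance = [7.8²·0.68 + 2.6²·0.75] + 15.0072 = 46.4412 + 15.0072 = 61.4484.
Reliability = 61.4484 / 82.6072 = 0.744.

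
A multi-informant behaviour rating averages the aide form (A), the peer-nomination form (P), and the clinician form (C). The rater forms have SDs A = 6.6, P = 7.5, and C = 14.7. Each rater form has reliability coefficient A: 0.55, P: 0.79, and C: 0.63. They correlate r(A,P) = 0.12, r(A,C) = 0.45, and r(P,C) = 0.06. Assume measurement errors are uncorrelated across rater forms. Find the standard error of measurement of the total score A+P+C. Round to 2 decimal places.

Var(total) = 315.9 + 112.428 = 428.328.
True-score variance = 204.532 + 112.428 = 316.96, so reliability = 0.7400.
Error variance = 428.328 − 316.96 = 111.368; SEM = √111.368 = 10.55.

10.55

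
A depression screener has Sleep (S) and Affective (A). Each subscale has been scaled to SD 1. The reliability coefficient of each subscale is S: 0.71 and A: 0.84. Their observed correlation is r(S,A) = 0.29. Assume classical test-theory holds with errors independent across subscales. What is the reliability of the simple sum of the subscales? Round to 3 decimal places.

Var(S+A) = 2 + 2·[0.29] = 2 + 0.58 = 2.58.
Under uncorrelated errors the observed covariances equal the true-score covariances, so only the own-variance terms attenuate.
True-score variance = [0.71 + 0.84] + 0.58 = 1.55 + 0.58 = 2.13.
Reliability = 2.13 / 2.58 = 0.826.

0.826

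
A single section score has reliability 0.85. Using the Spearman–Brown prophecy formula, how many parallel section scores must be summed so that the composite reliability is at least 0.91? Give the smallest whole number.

2

k ≥ ρ*(1−ρ₁)/(ρ₁(1−ρ*)) = 0.91·0.15 / (0.85·0.09) = 1.784.
Smallest integer k = 2.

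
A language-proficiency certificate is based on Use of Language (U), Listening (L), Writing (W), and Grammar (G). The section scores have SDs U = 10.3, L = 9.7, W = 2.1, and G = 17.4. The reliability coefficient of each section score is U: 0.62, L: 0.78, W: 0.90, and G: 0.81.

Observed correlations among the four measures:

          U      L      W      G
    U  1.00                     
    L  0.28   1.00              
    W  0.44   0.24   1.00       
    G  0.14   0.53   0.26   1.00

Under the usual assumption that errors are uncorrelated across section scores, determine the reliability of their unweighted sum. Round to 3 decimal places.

Var(U+L+W+G) = 10.3² + 9.7² + 2.1² + 17.4² + 2·[10.3·9.7·0.28 + 10.3·2.1·0.44 + 10.3·17.4·0.14 + 9.7·2.1·0.24 + 9.7·17.4·0.53 + 2.1·17.4·0.26] = 507.35 + 332.851 = 840.201.
Under uncorrelated errors the observed covariances equal the true-score covariances, so only the own-variance terms attenuate.
True-score variance = [10.3²·0.62 + 9.7²·0.78 + 2.1²·0.90 + 17.4²·0.81] + 332.851 = 388.371 + 332.851 = 721.221.
Reliability = 721.221 / 840.201 = 0.858.

0.858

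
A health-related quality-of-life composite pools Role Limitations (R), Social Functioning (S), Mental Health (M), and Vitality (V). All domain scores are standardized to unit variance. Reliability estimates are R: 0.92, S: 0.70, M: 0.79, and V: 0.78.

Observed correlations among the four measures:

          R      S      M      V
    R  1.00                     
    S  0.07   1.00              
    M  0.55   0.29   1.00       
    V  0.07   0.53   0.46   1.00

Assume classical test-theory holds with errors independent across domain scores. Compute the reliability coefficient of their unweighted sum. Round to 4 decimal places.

Var(R+S+M+V) = 4 + 2·[0.07 + 0.55 + 0.07 + 0.29 + 0.53 + 0.46] = 4 + 3.94 = 7.94.
Because errors are independent across components, Cov(Tᵢ,Tⱼ) = Cov(Xᵢ,Xⱼ); the off-diagonal part of the true-score variance is the same as above.
True-score variance = [0.92 + 0.70 + 0.79 + 0.78] + 3.94 = 3.19 + 3.94 = 7.13.
Reliability = 7.13 / 7.94 = 0.8980.

0.8980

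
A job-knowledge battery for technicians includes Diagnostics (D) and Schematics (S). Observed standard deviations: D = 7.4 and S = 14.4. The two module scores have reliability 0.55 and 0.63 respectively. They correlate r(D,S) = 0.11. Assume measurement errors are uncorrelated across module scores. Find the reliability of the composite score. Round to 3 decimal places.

0.645

Var(D+S) = 7.4² + 14.4² + 2·[7.4·14.4·0.11] = 262.12 + 23.4432 = 285.563.
With uncorrelated errors the cross-covariances are all true-score covariance, so they carry over unchanged; only the diagonal terms shrink to ρᵢσᵢ².
True-score variance = [7.4²·0.55 + 14.4²·0.63] + 23.4432 = 160.755 + 23.4432 = 184.198.
Reliability = 184.198 / 285.563 = 0.645.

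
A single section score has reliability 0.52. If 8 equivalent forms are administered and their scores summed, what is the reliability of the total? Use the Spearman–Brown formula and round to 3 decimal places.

0.897

ρ_k = kρ / (1 + (k−1)ρ) = 8·0.52 / (1 + 7·0.52) = 4.160 / 4.640 = 0.897.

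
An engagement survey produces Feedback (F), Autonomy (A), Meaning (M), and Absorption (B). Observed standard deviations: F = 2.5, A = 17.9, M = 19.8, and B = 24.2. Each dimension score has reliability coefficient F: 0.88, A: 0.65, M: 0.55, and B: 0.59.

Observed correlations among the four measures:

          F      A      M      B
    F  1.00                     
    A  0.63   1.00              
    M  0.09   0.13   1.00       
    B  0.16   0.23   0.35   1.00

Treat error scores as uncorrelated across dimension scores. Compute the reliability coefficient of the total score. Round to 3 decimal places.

0.737

Var(F+A+M+B) = 2.5² + 17.9² + 19.8² + 24.2² + 2·[2.5·17.9·0.63 + 2.5·19.8·0.09 + 2.5·24.2·0.16 + 17.9·19.8·0.13 + 17.9·24.2·0.23 + 19.8·24.2·0.35] = 1304.34 + 711.479 = 2015.82.
With uncorrelated errors the cross-covariances are all true-score covariance, so they carry over unchanged; only the diagonal terms shrink to ρᵢσᵢ².
True-score variance = [2.5²·0.88 + 17.9²·0.65 + 19.8²·0.55 + 24.2²·0.59] + 711.479 = 774.916 + 711.479 = 1486.4.
Reliability = 1486.4 / 2015.82 = 0.737.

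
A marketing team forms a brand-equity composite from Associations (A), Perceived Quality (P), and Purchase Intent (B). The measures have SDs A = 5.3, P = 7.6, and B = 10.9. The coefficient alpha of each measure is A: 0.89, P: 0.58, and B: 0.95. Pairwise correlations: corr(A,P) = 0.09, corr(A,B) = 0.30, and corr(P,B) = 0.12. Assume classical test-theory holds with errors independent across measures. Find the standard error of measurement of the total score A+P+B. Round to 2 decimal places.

5.77

Var(total) = 204.66 + 61.794 = 266.454.
True-score variance = 171.37 + 61.794 = 233.164, so reliability = 0.8751.
Error variance = 266.454 − 233.164 = 33.2896; SEM = √33.2896 = 5.77.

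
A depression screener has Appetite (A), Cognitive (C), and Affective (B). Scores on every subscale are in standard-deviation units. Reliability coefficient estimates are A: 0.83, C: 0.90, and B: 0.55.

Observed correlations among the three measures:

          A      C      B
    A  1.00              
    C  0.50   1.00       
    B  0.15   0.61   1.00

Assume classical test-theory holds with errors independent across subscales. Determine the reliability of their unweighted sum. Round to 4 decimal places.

Var(A+C+B) = 3 + 2·[0.50 + 0.15 + 0.61] = 3 + 2.52 = 5.52.
Under uncorrelated errors the observed covariances equal the true-score covariances, so only the own-variance terms attenuate.
True-score variance = [0.83 + 0.90 + 0.55] + 2.52 = 2.28 + 2.52 = 4.8.
Reliability = 4.8 / 5.52 = 0.8696.

0.8696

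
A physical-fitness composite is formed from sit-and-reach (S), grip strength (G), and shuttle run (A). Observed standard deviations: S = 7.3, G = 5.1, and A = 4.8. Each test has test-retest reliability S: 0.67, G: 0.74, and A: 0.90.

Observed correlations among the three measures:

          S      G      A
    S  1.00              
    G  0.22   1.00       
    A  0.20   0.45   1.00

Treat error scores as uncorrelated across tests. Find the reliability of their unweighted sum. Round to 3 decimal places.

Var(S+G+A) = 7.3² + 5.1² + 4.8² + 2·[7.3·5.1·0.22 + 7.3·4.8·0.20 + 5.1·4.8·0.45] = 102.34 + 52.4292 = 154.769.
With uncorrelated errors the cross-covariances are all true-score covariance, so they carry over unchanged; only the diagonal terms shrink to ρᵢσᵢ².
True-score variance = [7.3²·0.67 + 5.1²·0.74 + 4.8²·0.90] + 52.4292 = 75.6877 + 52.4292 = 128.117.
Reliability = 128.117 / 154.769 = 0.828.

0.828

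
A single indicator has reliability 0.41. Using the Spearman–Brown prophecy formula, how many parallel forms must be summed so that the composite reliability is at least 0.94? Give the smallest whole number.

k ≥ ρ*(1−ρ₁)/(ρ₁(1−ρ*)) = 0.94·0.59 / (0.41·0.06) = 22.545.
Smallest integer k = 23.

23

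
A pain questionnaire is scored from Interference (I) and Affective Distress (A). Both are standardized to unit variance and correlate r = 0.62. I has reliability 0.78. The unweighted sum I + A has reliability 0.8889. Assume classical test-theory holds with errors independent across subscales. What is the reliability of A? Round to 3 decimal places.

Var(I+A) = 2 + 2·0.62 = 3.240.
True-score variance = ρ_I + ρ_A + 2·0.62, so 0.8889 = (0.78 + ρ_A + 1.24) / 3.240.
ρ_A = 0.8889·3.240 − 0.78 − 1.24 = 0.860.

0.860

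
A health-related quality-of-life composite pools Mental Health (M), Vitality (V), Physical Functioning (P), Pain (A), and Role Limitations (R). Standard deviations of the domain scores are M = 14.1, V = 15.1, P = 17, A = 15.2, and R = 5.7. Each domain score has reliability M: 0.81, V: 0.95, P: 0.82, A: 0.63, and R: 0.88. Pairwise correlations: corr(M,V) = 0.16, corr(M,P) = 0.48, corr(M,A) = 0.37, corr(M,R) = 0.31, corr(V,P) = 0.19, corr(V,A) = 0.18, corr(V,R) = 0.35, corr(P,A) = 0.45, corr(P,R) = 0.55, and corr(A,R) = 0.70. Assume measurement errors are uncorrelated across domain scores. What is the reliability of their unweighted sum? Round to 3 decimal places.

0.913

Var(M+V+P+A+R) = 14.1² + 15.1² + 17² + 15.2² + 5.7² + 2·[14.1·15.1·0.16 + 14.1·17·0.48 + 14.1·15.2·0.37 + 14.1·5.7·0.31 + 15.1·17·0.19 + 15.1·15.2·0.18 + 15.1·5.7·0.35 + 17·15.2·0.45 + 17·5.7·0.55 + 15.2·5.7·0.70] = 979.35 + 1207.54 = 2186.89.
With uncorrelated errors the cross-covariances are all true-score covariance, so they carry over unchanged; only the diagonal terms shrink to ρᵢσᵢ².
True-score variance = [14.1²·0.81 + 15.1²·0.95 + 17²·0.82 + 15.2²·0.63 + 5.7²·0.88] + 1207.54 = 788.772 + 1207.54 = 1996.31.
Reliability = 1996.31 / 2186.89 = 0.913.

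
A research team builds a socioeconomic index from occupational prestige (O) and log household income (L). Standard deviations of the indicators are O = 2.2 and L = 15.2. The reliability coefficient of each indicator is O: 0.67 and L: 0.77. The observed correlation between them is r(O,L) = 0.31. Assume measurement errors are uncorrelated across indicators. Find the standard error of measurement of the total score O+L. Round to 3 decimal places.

Var(total) = 235.88 + 20.7328 = 256.613.
True-score variance = 181.144 + 20.7328 = 201.876, so reliability = 0.7867.
Error variance = 256.613 − 201.876 = 54.7364; SEM = √54.7364 = 7.398.

7.398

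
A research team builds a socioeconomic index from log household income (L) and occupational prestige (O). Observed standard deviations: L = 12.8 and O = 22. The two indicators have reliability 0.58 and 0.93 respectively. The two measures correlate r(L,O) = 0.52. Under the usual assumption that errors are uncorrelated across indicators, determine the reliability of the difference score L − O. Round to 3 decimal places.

Var(L−O) = 12.8² + 22² − 2·12.8·22·0.52 = 647.84 − 292.864 = 354.976.
Because errors are independent across components, Cov(Tᵢ,Tⱼ) = Cov(Xᵢ,Xⱼ); the off-diagonal part of the true-score variance is the same as above.
True-score variance = [12.8²·0.58 + 22²·0.93] − 292.864 = 545.147 − 292.864 = 252.283.
Reliability = 252.283 / 354.976 = 0.711.

0.711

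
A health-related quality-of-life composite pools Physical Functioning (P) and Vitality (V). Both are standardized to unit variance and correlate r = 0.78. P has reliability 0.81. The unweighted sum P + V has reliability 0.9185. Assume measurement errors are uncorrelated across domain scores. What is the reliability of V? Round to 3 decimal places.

Var(P+V) = 2 + 2·0.78 = 3.560.
True-score variance = ρ_P + ρ_V + 2·0.78, so 0.9185 = (0.81 + ρ_V + 1.56) / 3.560.
ρ_V = 0.9185·3.560 − 0.81 − 1.56 = 0.900.

0.900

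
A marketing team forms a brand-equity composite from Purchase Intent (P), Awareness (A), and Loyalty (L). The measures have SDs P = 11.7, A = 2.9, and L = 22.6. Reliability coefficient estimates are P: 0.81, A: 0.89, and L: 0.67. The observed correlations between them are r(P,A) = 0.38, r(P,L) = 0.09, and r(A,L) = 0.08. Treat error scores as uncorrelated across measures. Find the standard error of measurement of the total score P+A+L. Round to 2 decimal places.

Var(total) = 656.06 + 83.8688 = 739.929.
True-score variance = 460.575 + 83.8688 = 544.444, so reliability = 0.7358.
Error variance = 739.929 − 544.444 = 195.485; SEM = √195.485 = 13.98.

13.98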